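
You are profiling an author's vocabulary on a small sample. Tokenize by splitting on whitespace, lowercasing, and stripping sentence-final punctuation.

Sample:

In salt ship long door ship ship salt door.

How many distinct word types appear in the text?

Distinct types: {door, in, long, salt, ship}
V = 5

5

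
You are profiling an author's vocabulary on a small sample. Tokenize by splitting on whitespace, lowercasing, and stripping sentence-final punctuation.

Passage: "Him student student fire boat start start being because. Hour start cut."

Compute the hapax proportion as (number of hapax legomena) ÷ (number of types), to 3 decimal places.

Frequencies: start:3, student:2, him:1, fire:1, boat:1, being:1, because:1, hour:1, cut:1
Hapax count = 7; type count = 9.
Ratio = 7 / 9 = 0.778

0.778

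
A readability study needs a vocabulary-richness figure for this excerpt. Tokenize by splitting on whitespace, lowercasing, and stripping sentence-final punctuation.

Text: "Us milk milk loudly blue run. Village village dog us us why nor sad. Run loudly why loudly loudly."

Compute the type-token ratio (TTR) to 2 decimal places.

0.53

N = 19 tokens, V = 10 types.
TTR = V / N = 10 / 19 = 0.53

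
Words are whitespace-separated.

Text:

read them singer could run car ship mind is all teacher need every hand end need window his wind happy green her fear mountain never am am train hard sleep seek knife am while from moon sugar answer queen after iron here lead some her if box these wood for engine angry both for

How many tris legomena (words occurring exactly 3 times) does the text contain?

1

Frequencies: am:3, need:2, her:2, for:2, read:1, them:1, singer:1, could:1, run:1, car:1, ship:1, mind:1, is:1, all:1, teacher:1, every:1, hand:1, end:1, window:1, his:1, … (29 more, each freq 1)
Words with frequency 3: am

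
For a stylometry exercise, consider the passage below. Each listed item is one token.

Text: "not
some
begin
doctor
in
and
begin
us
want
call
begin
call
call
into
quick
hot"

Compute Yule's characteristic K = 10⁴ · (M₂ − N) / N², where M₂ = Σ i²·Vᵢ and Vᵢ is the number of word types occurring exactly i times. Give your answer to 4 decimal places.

468.7500

Frequencies: begin:3, call:3, not:1, some:1, doctor:1, in:1, and:1, us:1, want:1, into:1, quick:1, hot:1
N = 16. Frequency spectrum: V_1=10, V_3=2
M₂ = 1²·10 + 3²·2 = 28
K = 10000 × (28 − 16) / 16² = 468.7500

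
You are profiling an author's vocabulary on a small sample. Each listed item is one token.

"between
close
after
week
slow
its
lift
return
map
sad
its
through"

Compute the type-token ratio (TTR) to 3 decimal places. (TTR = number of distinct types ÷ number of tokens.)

N = 12 tokens, V = 11 types.
TTR = V / N = 11 / 12 = 0.917

0.917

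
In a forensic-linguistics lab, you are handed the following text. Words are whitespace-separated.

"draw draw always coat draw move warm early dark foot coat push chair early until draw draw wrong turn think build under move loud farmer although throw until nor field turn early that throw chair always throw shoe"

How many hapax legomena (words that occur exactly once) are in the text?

Frequencies: draw:5, early:3, throw:3, always:2, coat:2, move:2, chair:2, until:2, turn:2, warm:1, dark:1, foot:1, push:1, wrong:1, think:1, build:1, under:1, loud:1, farmer:1, although:1, … (4 more, each freq 1)
Hapax (freq=1): although, build, dark, farmer, field, foot, loud, nor, push, shoe, that, think, under, warm, wrong

15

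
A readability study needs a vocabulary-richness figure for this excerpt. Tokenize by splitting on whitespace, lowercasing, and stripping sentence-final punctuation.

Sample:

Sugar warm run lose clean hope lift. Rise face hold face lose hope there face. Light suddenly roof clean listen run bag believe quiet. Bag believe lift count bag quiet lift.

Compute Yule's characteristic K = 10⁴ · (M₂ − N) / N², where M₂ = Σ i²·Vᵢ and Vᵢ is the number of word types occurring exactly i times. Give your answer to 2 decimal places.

312.17

Frequencies: lift:3, face:3, bag:3, run:2, lose:2, clean:2, hope:2, believe:2, quiet:2, sugar:1, warm:1, rise:1, hold:1, there:1, light:1, suddenly:1, roof:1, listen:1, count:1
N = 31. Frequency spectrum: V_1=10, V_2=6, V_3=3
M₂ = 1²·10 + 2²·6 + 3²·3 = 61
K = 10000 × (61 − 31) / 31² = 312.17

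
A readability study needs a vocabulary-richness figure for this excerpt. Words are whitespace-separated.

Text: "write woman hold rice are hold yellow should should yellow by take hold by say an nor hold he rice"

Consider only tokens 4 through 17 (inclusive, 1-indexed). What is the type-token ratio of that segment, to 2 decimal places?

Segment tokens 4–17: rice, are, hold, yellow, should, should, yellow, by, take, hold, by, say, an, nor
Segment N = 14, segment V = 10.
TTR = 10 / 14 = 0.71

0.71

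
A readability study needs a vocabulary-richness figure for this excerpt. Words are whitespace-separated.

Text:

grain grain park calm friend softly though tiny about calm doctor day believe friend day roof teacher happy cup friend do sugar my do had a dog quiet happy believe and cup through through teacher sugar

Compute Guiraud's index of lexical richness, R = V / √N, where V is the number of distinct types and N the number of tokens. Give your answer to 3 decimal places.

4.000

N = 36, V = 24.
√N = 6.000000
R = 24 / 6.000000 = 4.000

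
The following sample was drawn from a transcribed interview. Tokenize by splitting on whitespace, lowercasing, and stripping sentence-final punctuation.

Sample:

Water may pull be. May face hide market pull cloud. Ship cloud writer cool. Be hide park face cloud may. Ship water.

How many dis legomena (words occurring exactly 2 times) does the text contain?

Frequencies: may:3, cloud:3, water:2, pull:2, be:2, face:2, hide:2, ship:2, market:1, writer:1, cool:1, park:1
Words with frequency 2: be, face, hide, pull, ship, water

6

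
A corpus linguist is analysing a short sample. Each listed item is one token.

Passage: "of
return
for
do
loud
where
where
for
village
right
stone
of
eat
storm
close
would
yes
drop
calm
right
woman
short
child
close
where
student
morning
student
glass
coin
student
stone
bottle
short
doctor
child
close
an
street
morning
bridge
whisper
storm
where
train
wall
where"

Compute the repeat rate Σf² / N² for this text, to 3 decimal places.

0.043

Frequencies: where:5, close:3, student:3, of:2, for:2, right:2, stone:2, storm:2, short:2, child:2, morning:2, return:1, do:1, loud:1, village:1, eat:1, would:1, yes:1, drop:1, calm:1, … (11 more, each freq 1)
Σf² = 95; N² = 2209
Repeat rate = 95 / 2209 = 0.043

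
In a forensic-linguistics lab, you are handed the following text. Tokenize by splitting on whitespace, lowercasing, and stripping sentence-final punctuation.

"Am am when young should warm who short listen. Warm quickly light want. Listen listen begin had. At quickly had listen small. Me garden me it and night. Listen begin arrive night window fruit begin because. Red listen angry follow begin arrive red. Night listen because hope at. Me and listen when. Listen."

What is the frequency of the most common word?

Frequencies: listen:9, begin:4, me:3, night:3, am:2, when:2, warm:2, quickly:2, had:2, at:2, and:2, arrive:2, because:2, red:2, young:1, should:1, who:1, short:1, light:1, want:1, … (8 more, each freq 1)
Most common: 'listen' with frequency 9.

9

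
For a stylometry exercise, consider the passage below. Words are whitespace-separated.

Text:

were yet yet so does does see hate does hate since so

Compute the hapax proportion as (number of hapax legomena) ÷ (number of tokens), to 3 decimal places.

0.250

Frequencies: does:3, yet:2, so:2, hate:2, were:1, see:1, since:1
Hapax count = 3; token count = 12.
Ratio = 3 / 12 = 0.250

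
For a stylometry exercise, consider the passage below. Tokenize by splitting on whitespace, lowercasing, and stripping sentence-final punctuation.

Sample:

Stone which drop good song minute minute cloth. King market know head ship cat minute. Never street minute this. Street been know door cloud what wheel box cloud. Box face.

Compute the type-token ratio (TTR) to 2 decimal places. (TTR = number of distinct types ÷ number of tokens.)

0.77

N = 30 tokens, V = 23 types.
TTR = V / N = 23 / 30 = 0.77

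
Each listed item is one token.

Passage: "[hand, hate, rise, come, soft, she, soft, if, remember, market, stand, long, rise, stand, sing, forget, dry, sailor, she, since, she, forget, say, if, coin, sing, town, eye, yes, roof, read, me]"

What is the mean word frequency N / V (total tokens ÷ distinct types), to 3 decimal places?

N = 32 tokens, V = 24 types.
Mean frequency = N / V = 32 / 24 = 1.333

1.333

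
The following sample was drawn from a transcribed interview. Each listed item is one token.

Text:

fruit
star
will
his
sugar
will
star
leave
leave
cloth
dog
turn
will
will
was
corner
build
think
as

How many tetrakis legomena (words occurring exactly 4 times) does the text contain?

Frequencies: will:4, star:2, leave:2, fruit:1, his:1, sugar:1, cloth:1, dog:1, turn:1, was:1, corner:1, build:1, think:1, as:1
Words with frequency 4: will

1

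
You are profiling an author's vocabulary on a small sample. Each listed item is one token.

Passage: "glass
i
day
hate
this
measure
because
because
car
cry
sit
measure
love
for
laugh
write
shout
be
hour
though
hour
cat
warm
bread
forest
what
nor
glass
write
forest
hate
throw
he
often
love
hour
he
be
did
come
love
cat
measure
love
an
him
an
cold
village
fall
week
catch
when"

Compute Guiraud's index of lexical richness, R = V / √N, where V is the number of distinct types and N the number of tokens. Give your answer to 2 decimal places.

5.08

N = 53, V = 37.
√N = 7.280110
R = 37 / 7.280110 = 5.08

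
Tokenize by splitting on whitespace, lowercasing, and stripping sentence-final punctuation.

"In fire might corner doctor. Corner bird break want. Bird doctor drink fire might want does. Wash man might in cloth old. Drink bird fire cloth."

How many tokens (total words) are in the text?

26

Tokens: in, fire, might, corner, doctor, corner, bird, break, want, bird, doctor, drink, fire, might, want, does, wash, man, might, in, cloth, old, drink, bird, fire, cloth
N = 26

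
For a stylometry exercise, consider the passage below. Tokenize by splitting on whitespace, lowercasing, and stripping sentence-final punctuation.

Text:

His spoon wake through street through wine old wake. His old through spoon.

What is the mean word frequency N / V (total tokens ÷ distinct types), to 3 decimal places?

N = 13 tokens, V = 7 types.
Mean frequency = N / V = 13 / 7 = 1.857

1.857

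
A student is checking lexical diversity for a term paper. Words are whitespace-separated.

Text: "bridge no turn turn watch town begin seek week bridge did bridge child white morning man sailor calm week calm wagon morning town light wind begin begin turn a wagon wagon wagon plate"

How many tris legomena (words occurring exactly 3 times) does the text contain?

3

Frequencies: wagon:4, bridge:3, turn:3, begin:3, town:2, week:2, morning:2, calm:2, no:1, watch:1, seek:1, did:1, child:1, white:1, man:1, sailor:1, light:1, wind:1, a:1, plate:1
Words with frequency 3: begin, bridge, turn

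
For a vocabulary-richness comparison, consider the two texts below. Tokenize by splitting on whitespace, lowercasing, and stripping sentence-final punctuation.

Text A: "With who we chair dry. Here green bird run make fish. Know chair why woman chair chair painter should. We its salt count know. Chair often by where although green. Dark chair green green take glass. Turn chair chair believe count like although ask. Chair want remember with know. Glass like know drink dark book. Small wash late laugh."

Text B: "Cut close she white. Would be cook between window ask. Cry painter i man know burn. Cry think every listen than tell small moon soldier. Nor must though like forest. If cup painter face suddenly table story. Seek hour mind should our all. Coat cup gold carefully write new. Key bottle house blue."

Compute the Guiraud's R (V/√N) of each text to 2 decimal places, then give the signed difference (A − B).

-1.92

A: V=38, N=59, R=4.95
B: V=50, N=53, R=6.87
Difference = 4.95 − 6.87 = -1.92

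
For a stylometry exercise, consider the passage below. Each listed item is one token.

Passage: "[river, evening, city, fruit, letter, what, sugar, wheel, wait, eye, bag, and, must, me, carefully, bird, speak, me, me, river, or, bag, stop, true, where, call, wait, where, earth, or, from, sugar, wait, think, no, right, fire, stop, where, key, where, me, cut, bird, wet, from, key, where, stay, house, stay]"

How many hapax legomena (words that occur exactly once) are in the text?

Frequencies: where:5, me:4, wait:3, river:2, sugar:2, bag:2, bird:2, or:2, stop:2, from:2, key:2, stay:2, evening:1, city:1, fruit:1, letter:1, what:1, wheel:1, eye:1, and:1, … (13 more, each freq 1)
Hapax (freq=1): and, call, carefully, city, cut, earth, evening, eye, fire, fruit, house, letter, must, no, right, speak, think, true, wet, what, wheel

21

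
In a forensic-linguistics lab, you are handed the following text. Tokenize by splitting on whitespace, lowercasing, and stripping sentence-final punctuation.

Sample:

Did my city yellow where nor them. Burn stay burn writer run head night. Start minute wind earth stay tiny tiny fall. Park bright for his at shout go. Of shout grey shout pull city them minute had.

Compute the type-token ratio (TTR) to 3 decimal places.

N = 38 tokens, V = 30 types.
TTR = V / N = 30 / 38 = 0.789

0.789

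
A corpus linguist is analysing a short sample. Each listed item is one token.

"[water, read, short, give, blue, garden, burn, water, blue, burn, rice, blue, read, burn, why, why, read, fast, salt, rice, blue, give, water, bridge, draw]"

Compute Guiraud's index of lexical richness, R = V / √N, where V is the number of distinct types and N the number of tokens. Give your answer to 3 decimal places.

2.600

N = 25, V = 13.
√N = 5.000000
R = 13 / 5.000000 = 2.600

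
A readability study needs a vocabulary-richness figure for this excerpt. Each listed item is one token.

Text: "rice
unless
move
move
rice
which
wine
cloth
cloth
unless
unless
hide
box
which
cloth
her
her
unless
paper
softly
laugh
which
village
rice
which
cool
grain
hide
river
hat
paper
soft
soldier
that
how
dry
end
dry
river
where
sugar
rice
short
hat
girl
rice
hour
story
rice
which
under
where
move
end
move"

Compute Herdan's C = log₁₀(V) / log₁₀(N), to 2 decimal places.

N = 55, V = 30.
log₁₀(V) = 1.477121, log₁₀(N) = 1.740363
C = 1.477121 / 1.740363 = 0.85

0.85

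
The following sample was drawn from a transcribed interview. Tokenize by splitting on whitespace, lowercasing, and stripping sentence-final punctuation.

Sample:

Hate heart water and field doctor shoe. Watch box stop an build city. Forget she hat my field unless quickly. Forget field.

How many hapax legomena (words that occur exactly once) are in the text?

17

Frequencies: field:3, forget:2, hate:1, heart:1, water:1, and:1, doctor:1, shoe:1, watch:1, box:1, stop:1, an:1, build:1, city:1, she:1, hat:1, my:1, unless:1, quickly:1
Hapax (freq=1): an, and, box, build, city, doctor, hat, hate, heart, my, quickly, she, shoe, stop, unless, watch, water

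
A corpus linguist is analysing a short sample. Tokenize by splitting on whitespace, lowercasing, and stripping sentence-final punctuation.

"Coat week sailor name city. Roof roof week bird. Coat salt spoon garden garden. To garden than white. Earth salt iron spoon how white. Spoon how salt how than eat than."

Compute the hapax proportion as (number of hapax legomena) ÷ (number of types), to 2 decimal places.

0.47

Frequencies: salt:3, spoon:3, garden:3, than:3, how:3, coat:2, week:2, roof:2, white:2, sailor:1, name:1, city:1, bird:1, to:1, earth:1, iron:1, eat:1
Hapax count = 8; type count = 17.
Ratio = 8 / 17 = 0.47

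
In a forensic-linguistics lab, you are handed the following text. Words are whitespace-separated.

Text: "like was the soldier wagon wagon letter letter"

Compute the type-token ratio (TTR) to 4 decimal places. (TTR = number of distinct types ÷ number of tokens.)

0.7500

N = 8 tokens, V = 6 types.
TTR = V / N = 6 / 8 = 0.7500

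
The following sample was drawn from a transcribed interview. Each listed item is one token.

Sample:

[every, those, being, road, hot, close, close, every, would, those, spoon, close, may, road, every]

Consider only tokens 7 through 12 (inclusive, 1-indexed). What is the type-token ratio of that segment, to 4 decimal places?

Segment tokens 7–12: close, every, would, those, spoon, close
Segment N = 6, segment V = 5.
TTR = 5 / 6 = 0.8333

0.8333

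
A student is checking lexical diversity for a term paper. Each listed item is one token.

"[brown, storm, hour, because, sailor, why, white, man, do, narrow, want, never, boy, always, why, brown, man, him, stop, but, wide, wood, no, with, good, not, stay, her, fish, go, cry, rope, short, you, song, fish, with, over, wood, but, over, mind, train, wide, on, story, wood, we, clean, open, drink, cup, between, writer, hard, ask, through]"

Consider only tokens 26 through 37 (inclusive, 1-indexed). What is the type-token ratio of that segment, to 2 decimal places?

0.92

Segment tokens 26–37: not, stay, her, fish, go, cry, rope, short, you, song, fish, with
Segment N = 12, segment V = 11.
TTR = 11 / 12 = 0.92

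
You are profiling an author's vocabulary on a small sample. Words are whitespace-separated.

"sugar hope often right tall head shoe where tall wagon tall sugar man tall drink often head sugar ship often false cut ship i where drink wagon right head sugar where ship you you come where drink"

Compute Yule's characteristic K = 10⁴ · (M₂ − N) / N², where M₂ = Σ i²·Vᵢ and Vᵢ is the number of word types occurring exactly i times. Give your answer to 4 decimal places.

482.1037

Frequencies: sugar:4, tall:4, where:4, often:3, head:3, drink:3, ship:3, right:2, wagon:2, you:2, hope:1, shoe:1, man:1, false:1, cut:1, i:1, come:1
N = 37. Frequency spectrum: V_1=7, V_2=3, V_3=4, V_4=3
M₂ = 1²·7 + 2²·3 + 3²·4 + 4²·3 = 103
K = 10000 × (103 − 37) / 37² = 482.1037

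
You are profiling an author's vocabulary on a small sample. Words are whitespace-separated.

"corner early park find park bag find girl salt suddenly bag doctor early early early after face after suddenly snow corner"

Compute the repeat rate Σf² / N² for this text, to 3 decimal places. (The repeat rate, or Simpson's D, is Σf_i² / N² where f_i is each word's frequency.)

Frequencies: early:4, corner:2, park:2, find:2, bag:2, suddenly:2, after:2, girl:1, salt:1, doctor:1, face:1, snow:1
Σf² = 45; N² = 441
Repeat rate = 45 / 441 = 0.102

0.102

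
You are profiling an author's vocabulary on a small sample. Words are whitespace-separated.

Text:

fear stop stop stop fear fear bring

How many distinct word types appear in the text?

3

Distinct types: {bring, fear, stop}
V = 3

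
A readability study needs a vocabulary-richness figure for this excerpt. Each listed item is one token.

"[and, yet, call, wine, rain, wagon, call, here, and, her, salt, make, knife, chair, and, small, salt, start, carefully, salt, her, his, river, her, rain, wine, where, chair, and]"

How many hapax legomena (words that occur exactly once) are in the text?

Frequencies: and:4, her:3, salt:3, call:2, wine:2, rain:2, chair:2, yet:1, wagon:1, here:1, make:1, knife:1, small:1, start:1, carefully:1, his:1, river:1, where:1
Hapax (freq=1): carefully, here, his, knife, make, river, small, start, wagon, where, yet

11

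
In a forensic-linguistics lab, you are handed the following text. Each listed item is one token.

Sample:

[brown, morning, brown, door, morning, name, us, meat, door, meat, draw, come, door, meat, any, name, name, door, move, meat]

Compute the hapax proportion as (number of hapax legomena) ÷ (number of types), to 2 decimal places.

Frequencies: door:4, meat:4, name:3, brown:2, morning:2, us:1, draw:1, come:1, any:1, move:1
Hapax count = 5; type count = 10.
Ratio = 5 / 10 = 0.50

0.50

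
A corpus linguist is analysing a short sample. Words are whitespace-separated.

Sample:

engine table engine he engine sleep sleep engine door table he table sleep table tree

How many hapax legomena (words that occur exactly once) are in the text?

Frequencies: engine:4, table:4, sleep:3, he:2, door:1, tree:1
Hapax (freq=1): door, tree

2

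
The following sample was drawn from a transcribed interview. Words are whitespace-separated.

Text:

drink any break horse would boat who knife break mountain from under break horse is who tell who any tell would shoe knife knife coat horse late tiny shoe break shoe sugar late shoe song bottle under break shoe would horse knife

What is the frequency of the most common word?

Frequencies: break:5, shoe:5, horse:4, knife:4, would:3, who:3, any:2, under:2, tell:2, late:2, drink:1, boat:1, mountain:1, from:1, is:1, coat:1, tiny:1, sugar:1, song:1, bottle:1
Most common: 'break' with frequency 5.

5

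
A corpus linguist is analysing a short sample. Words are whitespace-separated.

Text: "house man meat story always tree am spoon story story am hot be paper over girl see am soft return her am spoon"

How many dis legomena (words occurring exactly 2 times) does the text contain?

1

Frequencies: am:4, story:3, spoon:2, house:1, man:1, meat:1, always:1, tree:1, hot:1, be:1, paper:1, over:1, girl:1, see:1, soft:1, return:1, her:1
Words with frequency 2: spoon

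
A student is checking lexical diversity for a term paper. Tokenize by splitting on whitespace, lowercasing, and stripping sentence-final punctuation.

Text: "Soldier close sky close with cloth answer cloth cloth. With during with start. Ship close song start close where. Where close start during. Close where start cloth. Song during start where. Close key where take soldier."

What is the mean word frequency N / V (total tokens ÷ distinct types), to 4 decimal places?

N = 36 tokens, V = 13 types.
Mean frequency = N / V = 36 / 13 = 2.7692

2.7692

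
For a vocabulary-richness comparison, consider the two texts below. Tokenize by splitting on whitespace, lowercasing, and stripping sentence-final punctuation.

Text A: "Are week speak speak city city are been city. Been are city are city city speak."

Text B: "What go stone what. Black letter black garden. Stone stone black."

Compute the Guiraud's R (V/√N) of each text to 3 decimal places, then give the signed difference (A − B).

A: V=5, N=16, R=1.250
B: V=6, N=11, R=1.809
Difference = 1.250 − 1.809 = -0.559

-0.559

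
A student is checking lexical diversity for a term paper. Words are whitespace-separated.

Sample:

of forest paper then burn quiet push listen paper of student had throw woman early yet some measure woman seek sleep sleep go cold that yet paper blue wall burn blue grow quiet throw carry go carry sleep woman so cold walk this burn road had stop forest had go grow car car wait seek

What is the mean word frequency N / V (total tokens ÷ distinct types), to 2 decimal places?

1.72

N = 55 tokens, V = 32 types.
Mean frequency = N / V = 55 / 32 = 1.72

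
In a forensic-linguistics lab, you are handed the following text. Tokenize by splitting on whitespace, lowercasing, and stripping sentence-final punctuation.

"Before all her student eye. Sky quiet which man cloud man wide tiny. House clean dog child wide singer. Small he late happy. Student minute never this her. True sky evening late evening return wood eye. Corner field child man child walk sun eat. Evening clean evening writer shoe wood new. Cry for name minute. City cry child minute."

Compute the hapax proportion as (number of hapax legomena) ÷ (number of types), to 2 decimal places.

Frequencies: child:4, evening:4, man:3, minute:3, her:2, student:2, eye:2, sky:2, wide:2, clean:2, late:2, wood:2, cry:2, before:1, all:1, quiet:1, which:1, cloud:1, tiny:1, house:1, … (20 more, each freq 1)
Hapax count = 27; type count = 40.
Ratio = 27 / 40 = 0.68

0.68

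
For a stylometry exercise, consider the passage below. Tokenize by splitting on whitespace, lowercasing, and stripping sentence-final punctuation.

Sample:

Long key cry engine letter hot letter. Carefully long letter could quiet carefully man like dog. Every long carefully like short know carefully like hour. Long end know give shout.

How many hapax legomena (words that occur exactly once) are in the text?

14

Frequencies: long:4, carefully:4, letter:3, like:3, know:2, key:1, cry:1, engine:1, hot:1, could:1, quiet:1, man:1, dog:1, every:1, short:1, hour:1, end:1, give:1, shout:1
Hapax (freq=1): could, cry, dog, end, engine, every, give, hot, hour, key, man, quiet, short, shout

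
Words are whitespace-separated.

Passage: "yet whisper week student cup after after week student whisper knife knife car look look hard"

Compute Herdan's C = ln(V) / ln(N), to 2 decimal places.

N = 16, V = 10.
ln(V) = 2.302585, ln(N) = 2.772589
C = 2.302585 / 2.772589 = 0.83

0.83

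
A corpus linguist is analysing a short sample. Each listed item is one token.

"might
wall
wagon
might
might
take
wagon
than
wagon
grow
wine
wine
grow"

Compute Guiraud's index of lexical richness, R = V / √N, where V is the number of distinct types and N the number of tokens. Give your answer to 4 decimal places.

N = 13, V = 7.
√N = 3.605551
R = 7 / 3.605551 = 1.9415

1.9415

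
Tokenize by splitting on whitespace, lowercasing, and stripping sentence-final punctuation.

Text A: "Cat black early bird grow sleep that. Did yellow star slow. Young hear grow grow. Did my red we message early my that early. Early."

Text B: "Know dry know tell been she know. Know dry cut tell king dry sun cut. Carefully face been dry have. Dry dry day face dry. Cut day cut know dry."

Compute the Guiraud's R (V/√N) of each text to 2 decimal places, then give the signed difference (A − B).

A: V=17, N=25, R=3.40
B: V=12, N=30, R=2.19
Difference = 3.40 − 2.19 = 1.21

1.21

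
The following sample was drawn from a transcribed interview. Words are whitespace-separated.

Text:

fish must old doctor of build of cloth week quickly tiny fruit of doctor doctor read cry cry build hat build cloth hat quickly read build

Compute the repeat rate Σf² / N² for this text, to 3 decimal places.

0.089

Frequencies: build:4, doctor:3, of:3, cloth:2, quickly:2, read:2, cry:2, hat:2, fish:1, must:1, old:1, week:1, tiny:1, fruit:1
Σf² = 60; N² = 676
Repeat rate = 60 / 676 = 0.089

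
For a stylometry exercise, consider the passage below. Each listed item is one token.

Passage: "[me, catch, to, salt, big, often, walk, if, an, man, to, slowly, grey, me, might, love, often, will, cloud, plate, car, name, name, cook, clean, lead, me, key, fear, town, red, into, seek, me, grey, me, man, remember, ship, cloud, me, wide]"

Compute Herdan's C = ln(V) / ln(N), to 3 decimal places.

0.919

N = 42, V = 31.
ln(V) = 3.433987, ln(N) = 3.737670
C = 3.433987 / 3.737670 = 0.919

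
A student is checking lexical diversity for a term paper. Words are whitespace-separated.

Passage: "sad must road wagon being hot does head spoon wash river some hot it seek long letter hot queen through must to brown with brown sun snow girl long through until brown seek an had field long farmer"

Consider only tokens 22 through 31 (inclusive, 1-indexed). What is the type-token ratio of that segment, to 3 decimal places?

0.900

Segment tokens 22–31: to, brown, with, brown, sun, snow, girl, long, through, until
Segment N = 10, segment V = 9.
TTR = 9 / 10 = 0.900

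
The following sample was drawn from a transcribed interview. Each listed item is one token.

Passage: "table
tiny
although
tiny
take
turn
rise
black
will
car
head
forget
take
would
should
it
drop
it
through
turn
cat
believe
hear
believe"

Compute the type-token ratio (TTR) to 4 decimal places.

0.7917

N = 24 tokens, V = 19 types.
TTR = V / N = 19 / 24 = 0.7917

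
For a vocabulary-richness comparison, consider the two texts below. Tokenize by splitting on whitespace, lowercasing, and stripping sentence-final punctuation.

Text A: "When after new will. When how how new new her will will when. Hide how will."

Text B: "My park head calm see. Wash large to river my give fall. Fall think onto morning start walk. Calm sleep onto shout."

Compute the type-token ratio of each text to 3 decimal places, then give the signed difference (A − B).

-0.380

TTR(A) = 7/16 = 0.438
TTR(B) = 18/22 = 0.818
Difference = 0.438 − 0.818 = -0.380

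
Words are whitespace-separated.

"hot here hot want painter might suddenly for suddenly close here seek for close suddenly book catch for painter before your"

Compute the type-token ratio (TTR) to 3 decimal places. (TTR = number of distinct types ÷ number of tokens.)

N = 21 tokens, V = 13 types.
TTR = V / N = 13 / 21 = 0.619

0.619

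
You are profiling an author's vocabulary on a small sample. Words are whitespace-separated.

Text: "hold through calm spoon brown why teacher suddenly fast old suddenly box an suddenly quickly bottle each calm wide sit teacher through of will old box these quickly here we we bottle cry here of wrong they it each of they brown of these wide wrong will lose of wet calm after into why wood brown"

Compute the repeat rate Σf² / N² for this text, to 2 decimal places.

0.04

Frequencies: of:5, calm:3, brown:3, suddenly:3, through:2, why:2, teacher:2, old:2, box:2, quickly:2, bottle:2, each:2, wide:2, will:2, these:2, here:2, we:2, wrong:2, they:2, hold:1, … (11 more, each freq 1)
Σf² = 124; N² = 3136
Repeat rate = 124 / 3136 = 0.04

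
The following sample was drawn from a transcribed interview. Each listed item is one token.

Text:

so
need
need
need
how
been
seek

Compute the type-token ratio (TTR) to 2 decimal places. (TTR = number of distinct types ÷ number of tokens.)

N = 7 tokens, V = 5 types.
TTR = V / N = 5 / 7 = 0.71

0.71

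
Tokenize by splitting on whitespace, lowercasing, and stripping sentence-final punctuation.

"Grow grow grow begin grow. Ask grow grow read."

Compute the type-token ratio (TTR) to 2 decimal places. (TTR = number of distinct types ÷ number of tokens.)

0.44

N = 9 tokens, V = 4 types.
TTR = V / N = 4 / 9 = 0.44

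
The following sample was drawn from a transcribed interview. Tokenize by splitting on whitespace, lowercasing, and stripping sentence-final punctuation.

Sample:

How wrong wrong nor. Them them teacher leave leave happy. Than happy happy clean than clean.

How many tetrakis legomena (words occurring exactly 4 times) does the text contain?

0

Frequencies: happy:3, wrong:2, them:2, leave:2, than:2, clean:2, how:1, nor:1, teacher:1
Words with frequency 4: (none)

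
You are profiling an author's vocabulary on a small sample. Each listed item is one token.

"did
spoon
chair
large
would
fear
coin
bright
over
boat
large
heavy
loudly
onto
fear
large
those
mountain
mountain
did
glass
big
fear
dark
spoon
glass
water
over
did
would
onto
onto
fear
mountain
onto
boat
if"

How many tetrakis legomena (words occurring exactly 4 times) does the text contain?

Frequencies: fear:4, onto:4, did:3, large:3, mountain:3, spoon:2, would:2, over:2, boat:2, glass:2, chair:1, coin:1, bright:1, heavy:1, loudly:1, those:1, big:1, dark:1, water:1, if:1
Words with frequency 4: fear, onto

2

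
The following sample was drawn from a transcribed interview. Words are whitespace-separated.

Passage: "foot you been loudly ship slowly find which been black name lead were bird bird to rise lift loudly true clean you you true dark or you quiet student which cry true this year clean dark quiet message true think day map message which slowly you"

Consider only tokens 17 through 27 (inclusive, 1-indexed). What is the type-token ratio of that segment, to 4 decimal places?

0.7273

Segment tokens 17–27: rise, lift, loudly, true, clean, you, you, true, dark, or, you
Segment N = 11, segment V = 8.
TTR = 8 / 11 = 0.7273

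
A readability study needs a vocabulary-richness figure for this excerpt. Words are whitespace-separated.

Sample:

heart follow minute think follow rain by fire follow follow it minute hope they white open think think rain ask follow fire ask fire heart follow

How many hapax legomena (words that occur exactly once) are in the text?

Frequencies: follow:6, think:3, fire:3, heart:2, minute:2, rain:2, ask:2, by:1, it:1, hope:1, they:1, white:1, open:1
Hapax (freq=1): by, hope, it, open, they, white

6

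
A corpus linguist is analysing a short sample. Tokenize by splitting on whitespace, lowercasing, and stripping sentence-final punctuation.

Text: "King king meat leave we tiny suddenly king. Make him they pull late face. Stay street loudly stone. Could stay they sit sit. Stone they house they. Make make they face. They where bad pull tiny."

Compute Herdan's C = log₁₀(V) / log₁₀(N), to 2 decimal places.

N = 36, V = 21.
log₁₀(V) = 1.322219, log₁₀(N) = 1.556303
C = 1.322219 / 1.556303 = 0.85

0.85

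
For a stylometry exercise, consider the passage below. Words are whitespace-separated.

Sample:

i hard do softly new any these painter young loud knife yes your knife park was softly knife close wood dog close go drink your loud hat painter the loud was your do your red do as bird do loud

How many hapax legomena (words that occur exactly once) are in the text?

17

Frequencies: do:4, loud:4, your:4, knife:3, softly:2, painter:2, was:2, close:2, i:1, hard:1, new:1, any:1, these:1, young:1, yes:1, park:1, wood:1, dog:1, go:1, drink:1, … (5 more, each freq 1)
Hapax (freq=1): any, as, bird, dog, drink, go, hard, hat, i, new, park, red, the, these, wood, yes, young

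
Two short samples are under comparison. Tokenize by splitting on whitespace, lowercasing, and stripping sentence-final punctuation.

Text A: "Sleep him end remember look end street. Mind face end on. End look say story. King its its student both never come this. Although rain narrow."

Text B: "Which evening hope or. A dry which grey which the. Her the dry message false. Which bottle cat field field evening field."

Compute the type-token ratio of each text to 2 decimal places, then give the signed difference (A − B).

0.17

TTR(A) = 21/26 = 0.81
TTR(B) = 14/22 = 0.64
Difference = 0.81 − 0.64 = 0.17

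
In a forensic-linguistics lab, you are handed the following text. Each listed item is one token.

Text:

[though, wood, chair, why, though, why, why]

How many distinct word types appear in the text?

Distinct types: {chair, though, why, wood}
V = 4

4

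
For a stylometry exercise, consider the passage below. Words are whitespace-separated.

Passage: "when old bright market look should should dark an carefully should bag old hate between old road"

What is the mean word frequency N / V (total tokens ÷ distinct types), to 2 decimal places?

N = 17 tokens, V = 13 types.
Mean frequency = N / V = 17 / 13 = 1.31

1.31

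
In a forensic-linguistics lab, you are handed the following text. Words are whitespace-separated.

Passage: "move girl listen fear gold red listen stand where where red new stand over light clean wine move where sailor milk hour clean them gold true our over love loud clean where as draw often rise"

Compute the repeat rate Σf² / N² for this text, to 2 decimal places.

Frequencies: where:4, clean:3, move:2, listen:2, gold:2, red:2, stand:2, over:2, girl:1, fear:1, new:1, light:1, wine:1, sailor:1, milk:1, hour:1, them:1, true:1, our:1, love:1, … (5 more, each freq 1)
Σf² = 66; N² = 1296
Repeat rate = 66 / 1296 = 0.05

0.05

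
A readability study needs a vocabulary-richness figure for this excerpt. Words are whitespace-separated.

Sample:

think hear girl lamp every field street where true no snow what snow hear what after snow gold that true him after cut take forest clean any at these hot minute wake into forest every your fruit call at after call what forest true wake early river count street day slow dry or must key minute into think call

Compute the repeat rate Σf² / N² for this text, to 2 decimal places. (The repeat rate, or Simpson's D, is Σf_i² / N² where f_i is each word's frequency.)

Frequencies: true:3, snow:3, what:3, after:3, forest:3, call:3, think:2, hear:2, every:2, street:2, at:2, minute:2, wake:2, into:2, girl:1, lamp:1, field:1, where:1, no:1, gold:1, … (19 more, each freq 1)
Σf² = 111; N² = 3481
Repeat rate = 111 / 3481 = 0.03

0.03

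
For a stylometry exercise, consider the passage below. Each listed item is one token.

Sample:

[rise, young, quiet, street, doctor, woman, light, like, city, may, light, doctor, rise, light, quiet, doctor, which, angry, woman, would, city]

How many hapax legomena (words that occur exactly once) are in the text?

Frequencies: doctor:3, light:3, rise:2, quiet:2, woman:2, city:2, young:1, street:1, like:1, may:1, which:1, angry:1, would:1
Hapax (freq=1): angry, like, may, street, which, would, young

7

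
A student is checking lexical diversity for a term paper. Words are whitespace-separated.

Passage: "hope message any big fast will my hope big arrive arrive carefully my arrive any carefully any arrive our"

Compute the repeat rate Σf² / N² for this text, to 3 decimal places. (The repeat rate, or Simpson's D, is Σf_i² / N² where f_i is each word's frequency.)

0.125

Frequencies: arrive:4, any:3, hope:2, big:2, my:2, carefully:2, message:1, fast:1, will:1, our:1
Σf² = 45; N² = 361
Repeat rate = 45 / 361 = 0.125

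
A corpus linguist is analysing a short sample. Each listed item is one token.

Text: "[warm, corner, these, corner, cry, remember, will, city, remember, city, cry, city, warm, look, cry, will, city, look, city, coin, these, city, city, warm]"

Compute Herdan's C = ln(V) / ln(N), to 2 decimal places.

N = 24, V = 9.
ln(V) = 2.197225, ln(N) = 3.178054
C = 2.197225 / 3.178054 = 0.69

0.69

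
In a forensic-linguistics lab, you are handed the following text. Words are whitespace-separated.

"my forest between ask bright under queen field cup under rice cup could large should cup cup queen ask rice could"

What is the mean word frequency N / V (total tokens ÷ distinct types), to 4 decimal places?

N = 21 tokens, V = 13 types.
Mean frequency = N / V = 21 / 13 = 1.6154

1.6154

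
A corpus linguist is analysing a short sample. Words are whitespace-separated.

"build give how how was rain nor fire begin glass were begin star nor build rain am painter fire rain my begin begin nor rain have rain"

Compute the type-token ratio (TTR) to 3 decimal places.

0.556

N = 27 tokens, V = 15 types.
TTR = V / N = 15 / 27 = 0.556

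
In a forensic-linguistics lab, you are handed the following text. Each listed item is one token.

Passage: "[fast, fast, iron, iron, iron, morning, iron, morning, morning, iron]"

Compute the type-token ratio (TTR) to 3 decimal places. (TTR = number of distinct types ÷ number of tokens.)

0.300

N = 10 tokens, V = 3 types.
TTR = V / N = 3 / 10 = 0.300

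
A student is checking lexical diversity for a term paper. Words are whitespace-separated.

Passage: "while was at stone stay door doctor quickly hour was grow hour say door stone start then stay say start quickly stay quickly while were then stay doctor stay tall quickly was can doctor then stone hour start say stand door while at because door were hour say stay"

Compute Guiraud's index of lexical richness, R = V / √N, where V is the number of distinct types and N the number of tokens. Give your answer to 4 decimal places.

N = 49, V = 18.
√N = 7.000000
R = 18 / 7.000000 = 2.5714

2.5714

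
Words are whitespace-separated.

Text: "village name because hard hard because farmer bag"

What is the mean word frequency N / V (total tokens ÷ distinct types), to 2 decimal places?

N = 8 tokens, V = 6 types.
Mean frequency = N / V = 8 / 6 = 1.33

1.33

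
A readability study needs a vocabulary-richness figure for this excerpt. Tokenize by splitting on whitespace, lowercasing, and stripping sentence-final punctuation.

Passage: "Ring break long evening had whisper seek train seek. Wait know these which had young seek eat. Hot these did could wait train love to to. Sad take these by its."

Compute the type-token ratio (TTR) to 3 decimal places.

N = 31 tokens, V = 23 types.
TTR = V / N = 23 / 31 = 0.742

0.742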